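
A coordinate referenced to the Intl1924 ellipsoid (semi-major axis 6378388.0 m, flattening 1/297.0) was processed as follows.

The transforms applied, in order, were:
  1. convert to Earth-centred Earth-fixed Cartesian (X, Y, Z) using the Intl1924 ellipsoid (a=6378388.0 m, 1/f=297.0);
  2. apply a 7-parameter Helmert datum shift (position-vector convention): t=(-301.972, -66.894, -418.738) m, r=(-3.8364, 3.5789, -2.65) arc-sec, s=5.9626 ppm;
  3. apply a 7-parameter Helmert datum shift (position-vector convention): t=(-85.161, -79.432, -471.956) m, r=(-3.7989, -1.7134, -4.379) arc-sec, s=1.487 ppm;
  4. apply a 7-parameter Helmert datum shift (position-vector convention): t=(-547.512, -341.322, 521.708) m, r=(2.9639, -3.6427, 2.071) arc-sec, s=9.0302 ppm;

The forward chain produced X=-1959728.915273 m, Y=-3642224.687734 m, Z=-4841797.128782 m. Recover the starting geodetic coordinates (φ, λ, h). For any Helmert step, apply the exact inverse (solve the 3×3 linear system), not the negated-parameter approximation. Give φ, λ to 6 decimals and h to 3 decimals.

start: X=-1959728.9153, Y=-3642224.6877, Z=-4841797.1288 m
→ Helmert⁻¹: X=-1959285.7926, Y=-3641900.3862, Z=-4842188.1766
→ Helmert⁻¹: X=-1959160.6231, Y=-3641767.9583, Z=-4841759.8192
→ Helmert⁻¹: X=-1958716.1821, Y=-3641614.4678, Z=-4841413.9319
→ geod (Bowring, a=6378388.000): φ=-49.69069300°, λ=-118.27448700°, h=940.4480 m

φ=-49.690693°, λ=-118.274487°, h=940.448 m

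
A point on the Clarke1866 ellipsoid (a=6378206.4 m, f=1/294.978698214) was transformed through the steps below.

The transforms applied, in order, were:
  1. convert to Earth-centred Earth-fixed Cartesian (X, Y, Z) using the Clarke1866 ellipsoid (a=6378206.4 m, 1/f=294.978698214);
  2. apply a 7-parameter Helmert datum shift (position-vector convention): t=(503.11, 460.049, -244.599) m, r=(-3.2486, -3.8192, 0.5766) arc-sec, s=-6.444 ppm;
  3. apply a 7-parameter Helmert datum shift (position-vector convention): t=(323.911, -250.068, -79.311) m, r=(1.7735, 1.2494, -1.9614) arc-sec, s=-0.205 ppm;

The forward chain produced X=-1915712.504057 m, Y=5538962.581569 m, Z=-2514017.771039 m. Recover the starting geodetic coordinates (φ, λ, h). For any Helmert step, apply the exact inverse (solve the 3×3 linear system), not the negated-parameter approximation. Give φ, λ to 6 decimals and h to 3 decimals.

φ=-23.354500°, λ=109.087448°, h=2478.802 m

start: X=-1915712.5041, Y=5538962.5816, Z=-2514017.7710 m
→ Helmert⁻¹: X=-1916074.2527, Y=5539173.9491, Z=-2513998.2083
→ Helmert⁻¹: X=-1916620.7725, Y=5538794.5387, Z=-2513647.0858
→ geod (Bowring, a=6378206.400): φ=-23.35450000°, λ=109.08744800°, h=2478.8020 m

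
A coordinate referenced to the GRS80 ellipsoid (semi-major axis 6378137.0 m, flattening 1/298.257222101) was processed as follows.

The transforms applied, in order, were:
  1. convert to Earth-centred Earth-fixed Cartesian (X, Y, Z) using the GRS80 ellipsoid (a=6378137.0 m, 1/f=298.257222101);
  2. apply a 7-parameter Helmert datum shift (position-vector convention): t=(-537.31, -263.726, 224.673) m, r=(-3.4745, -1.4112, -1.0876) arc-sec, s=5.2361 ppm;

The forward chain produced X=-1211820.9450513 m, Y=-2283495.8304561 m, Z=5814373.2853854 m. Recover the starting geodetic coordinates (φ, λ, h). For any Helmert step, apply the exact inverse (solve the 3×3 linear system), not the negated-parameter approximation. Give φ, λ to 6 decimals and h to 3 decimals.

start: X=-1211820.9451, Y=-2283495.8305, Z=5814373.2854 m
→ Helmert⁻¹: X=-1211225.4749, Y=-2283324.4733, Z=5814087.9936
→ geod (Bowring, a=6378137.000): φ=66.17460900°, λ=-117.94442000°, h=2457.6560 m

φ=66.174609°, λ=-117.944420°, h=2457.656 m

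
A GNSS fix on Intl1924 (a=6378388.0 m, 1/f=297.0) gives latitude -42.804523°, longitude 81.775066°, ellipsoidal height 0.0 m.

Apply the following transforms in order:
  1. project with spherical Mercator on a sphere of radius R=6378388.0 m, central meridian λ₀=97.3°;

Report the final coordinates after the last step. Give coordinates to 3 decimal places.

start: φ=-42.804523°, λ=81.775066°, h=0.000 m
→ merc (R=6378388.0, λ₀=97.3°): E=-1728295.7587, N=-5282473.3008

E=-1728295.759 m, N=-5282473.301 m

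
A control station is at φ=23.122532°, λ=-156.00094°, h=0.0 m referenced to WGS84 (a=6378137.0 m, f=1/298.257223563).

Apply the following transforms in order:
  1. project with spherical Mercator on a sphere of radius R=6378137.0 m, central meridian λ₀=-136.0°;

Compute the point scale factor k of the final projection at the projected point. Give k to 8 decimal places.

start: φ=23.122532°, λ=-156.000940°, h=0.000 m
→ into merc (λ₀=-136.0°): φ=23.12253200°, λ−λ₀=-20.00094000°
scale k = 1.08734993

1.08734993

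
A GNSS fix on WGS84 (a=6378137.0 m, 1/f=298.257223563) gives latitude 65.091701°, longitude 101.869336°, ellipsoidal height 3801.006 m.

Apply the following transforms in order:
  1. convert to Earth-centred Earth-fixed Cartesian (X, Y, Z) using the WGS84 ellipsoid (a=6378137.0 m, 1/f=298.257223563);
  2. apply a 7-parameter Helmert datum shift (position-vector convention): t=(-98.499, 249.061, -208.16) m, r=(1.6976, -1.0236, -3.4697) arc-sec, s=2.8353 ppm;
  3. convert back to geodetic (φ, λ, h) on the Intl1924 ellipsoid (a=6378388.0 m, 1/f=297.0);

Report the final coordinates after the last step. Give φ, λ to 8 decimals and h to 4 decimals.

start: φ=65.091701°, λ=101.869336°, h=3801.006 m
→ ECEF (a=6378137.000, f=1/298.257223563): X=-554368.5337, Y=2637662.6470, Z=5765470.7414
→ Helmert 7p (PV): X=-554452.8462, Y=2637881.0609, Z=5765297.8857
→ geod (Bowring, a=6378388.000): φ=65.08979678°, λ=101.87013493°, h=3565.6744 m

φ=65.08979678°, λ=101.87013493°, h=3565.6744 m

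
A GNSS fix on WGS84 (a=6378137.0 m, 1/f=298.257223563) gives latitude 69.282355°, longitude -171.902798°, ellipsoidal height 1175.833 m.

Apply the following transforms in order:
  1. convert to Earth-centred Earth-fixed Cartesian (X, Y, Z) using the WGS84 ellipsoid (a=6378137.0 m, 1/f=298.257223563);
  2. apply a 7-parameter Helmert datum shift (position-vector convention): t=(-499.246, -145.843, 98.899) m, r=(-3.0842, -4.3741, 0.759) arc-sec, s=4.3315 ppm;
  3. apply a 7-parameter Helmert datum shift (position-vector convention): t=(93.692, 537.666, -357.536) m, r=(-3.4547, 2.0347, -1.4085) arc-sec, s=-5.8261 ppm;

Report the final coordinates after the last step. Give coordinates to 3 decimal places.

X=-2241306.422 m, Y=-318218.712 m, Z=5944004.901 m

start: φ=69.282355°, λ=-171.902798°, h=1175.833 m
→ ECEF (a=6378137.000, f=1/298.257223563): X=-2240835.7980, Y=-318806.5158, Z=5944287.7243
→ Helmert 7p (PV): X=-2241469.6336, Y=-318873.1024, Z=5944369.6181
→ Helmert 7p (PV): X=-2241306.4221, Y=-318218.7117, Z=5944004.9011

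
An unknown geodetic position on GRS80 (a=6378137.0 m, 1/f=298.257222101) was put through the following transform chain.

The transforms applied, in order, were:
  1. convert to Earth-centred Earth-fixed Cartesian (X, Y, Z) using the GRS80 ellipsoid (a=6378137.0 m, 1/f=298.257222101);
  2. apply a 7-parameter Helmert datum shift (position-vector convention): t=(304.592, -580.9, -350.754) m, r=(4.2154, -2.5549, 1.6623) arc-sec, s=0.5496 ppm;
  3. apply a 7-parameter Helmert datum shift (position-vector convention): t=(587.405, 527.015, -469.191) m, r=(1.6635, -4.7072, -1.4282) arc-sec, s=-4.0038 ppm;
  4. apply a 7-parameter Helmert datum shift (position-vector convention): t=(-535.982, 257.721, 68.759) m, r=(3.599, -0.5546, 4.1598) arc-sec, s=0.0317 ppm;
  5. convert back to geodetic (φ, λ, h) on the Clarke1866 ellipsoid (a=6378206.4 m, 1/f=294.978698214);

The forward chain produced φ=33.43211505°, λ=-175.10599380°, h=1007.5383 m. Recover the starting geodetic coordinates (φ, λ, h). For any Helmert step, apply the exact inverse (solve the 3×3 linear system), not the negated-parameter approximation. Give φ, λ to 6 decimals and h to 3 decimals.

φ=33.436342°, λ=-175.106956°, h=1751.930 m

start: φ=33.432115°, λ=-175.105994°, h=1007.538 m
→ ECEF (a=6378206.400, f=1/294.978698214): X=-5309751.5707, Y=-454646.7469, Z=3494424.5493
→ Helmert⁻¹: X=-5309215.1956, Y=-454736.4096, Z=3494377.8893
→ Helmert⁻¹: X=-5309740.9481, Y=-455273.8260, Z=3494985.9191
→ Helmert⁻¹: X=-5310002.9892, Y=-454578.4474, Z=3495409.8146
→ geod (Bowring, a=6378137.000): φ=33.43634200°, λ=-175.10695600°, h=1751.9300 m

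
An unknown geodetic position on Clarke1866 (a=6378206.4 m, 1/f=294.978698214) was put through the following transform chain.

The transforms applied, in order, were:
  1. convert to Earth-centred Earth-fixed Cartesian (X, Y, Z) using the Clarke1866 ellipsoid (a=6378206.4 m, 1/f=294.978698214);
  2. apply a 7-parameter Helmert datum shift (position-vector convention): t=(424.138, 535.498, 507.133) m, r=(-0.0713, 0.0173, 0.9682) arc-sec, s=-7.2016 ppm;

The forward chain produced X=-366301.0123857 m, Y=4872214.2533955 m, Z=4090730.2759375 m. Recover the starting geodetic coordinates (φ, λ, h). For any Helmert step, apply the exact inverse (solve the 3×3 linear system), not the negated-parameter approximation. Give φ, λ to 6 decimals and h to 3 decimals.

start: X=-366301.0124, Y=4872214.2534, Z=4090730.2759 m
→ Helmert⁻¹: X=-366705.2668, Y=4871714.1469, Z=4090254.2526
→ geod (Bowring, a=6378206.400): φ=40.12845300°, λ=94.30466900°, h=2406.4740 m

φ=40.128453°, λ=94.304669°, h=2406.474 m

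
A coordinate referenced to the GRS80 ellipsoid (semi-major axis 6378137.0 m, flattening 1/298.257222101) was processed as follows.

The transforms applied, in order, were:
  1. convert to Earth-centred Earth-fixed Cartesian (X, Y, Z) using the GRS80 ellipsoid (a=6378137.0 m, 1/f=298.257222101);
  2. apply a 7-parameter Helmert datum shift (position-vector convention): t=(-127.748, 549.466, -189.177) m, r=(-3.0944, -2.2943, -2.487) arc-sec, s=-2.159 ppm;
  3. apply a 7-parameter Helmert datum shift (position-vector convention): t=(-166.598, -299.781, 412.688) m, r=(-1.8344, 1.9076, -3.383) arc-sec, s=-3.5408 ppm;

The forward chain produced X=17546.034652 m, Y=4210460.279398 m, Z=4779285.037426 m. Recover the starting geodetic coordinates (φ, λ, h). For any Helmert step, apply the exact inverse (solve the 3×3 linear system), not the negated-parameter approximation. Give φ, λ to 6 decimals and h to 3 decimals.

φ=48.812739°, λ=89.758718°, h=3080.971 m

start: X=17546.0347, Y=4210460.2794, Z=4779285.0374 m
→ Helmert⁻¹: X=17599.4371, Y=4210732.7575, Z=4778926.8811
→ Helmert⁻¹: X=17729.6199, Y=4210120.8974, Z=4779189.3396
→ geod (Bowring, a=6378137.000): φ=48.81273900°, λ=89.75871800°, h=3080.9710 m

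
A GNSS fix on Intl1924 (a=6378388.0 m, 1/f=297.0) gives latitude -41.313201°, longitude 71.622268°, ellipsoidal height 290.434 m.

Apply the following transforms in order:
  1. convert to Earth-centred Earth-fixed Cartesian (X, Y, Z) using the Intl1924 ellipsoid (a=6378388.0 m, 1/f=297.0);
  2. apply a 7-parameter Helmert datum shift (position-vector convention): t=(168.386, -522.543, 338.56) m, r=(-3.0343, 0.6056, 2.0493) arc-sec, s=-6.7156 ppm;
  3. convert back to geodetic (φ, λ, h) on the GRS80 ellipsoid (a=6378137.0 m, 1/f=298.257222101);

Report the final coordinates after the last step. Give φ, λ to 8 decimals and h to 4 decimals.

φ=-41.31358287°, λ=71.61886876°, h=-96.8661 m

start: φ=-41.313201°, λ=71.622268°, h=290.434 m
→ ECEF (a=6378388.000, f=1/297.0): X=1512757.4975, Y=4553424.6197, Z=-4188875.0416
→ Helmert 7p (PV): X=1512858.1866, Y=4552824.9064, Z=-4188579.7759
→ geod (Bowring, a=6378137.000): φ=-41.31358287°, λ=71.61886876°, h=-96.8661 m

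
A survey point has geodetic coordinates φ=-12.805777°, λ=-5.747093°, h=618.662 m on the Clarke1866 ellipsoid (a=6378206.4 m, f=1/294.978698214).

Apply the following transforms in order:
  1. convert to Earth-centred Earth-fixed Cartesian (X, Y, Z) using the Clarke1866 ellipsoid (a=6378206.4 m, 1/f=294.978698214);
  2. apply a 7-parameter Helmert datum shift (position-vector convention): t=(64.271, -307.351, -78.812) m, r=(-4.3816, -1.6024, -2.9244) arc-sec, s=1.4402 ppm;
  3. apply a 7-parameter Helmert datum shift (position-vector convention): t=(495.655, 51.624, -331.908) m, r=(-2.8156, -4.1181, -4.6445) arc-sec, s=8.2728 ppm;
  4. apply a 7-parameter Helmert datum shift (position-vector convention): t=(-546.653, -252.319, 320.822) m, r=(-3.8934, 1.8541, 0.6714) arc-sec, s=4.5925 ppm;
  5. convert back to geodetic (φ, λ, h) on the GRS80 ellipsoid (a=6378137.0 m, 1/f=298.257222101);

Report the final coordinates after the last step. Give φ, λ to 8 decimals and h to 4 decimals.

φ=-12.80412743°, λ=-5.75431983°, h=849.8804 m

start: φ=-12.805777°, λ=-5.747093°, h=618.662 m
→ ECEF (a=6378206.400, f=1/294.978698214): X=6189928.7247, Y=-622975.8086, Z=-1404510.8820
→ Helmert 7p (PV): X=6190003.9892, Y=-623401.6526, Z=-1404530.3956
→ Helmert 7p (PV): X=6190564.8573, Y=-623513.7410, Z=-1404741.8281
→ Helmert 7p (PV): X=6190036.0369, Y=-623775.2885, Z=-1404471.3349
→ geod (Bowring, a=6378137.000): φ=-12.80412743°, λ=-5.75431983°, h=849.8804 m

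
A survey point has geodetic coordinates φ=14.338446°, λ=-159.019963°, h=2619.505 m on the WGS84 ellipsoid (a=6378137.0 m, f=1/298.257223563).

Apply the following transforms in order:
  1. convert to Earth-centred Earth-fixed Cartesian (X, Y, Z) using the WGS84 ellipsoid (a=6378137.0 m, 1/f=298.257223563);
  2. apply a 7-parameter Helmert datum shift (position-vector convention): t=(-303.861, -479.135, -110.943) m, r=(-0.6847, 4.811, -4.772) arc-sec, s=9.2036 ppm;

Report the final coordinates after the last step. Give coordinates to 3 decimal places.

X=-5773717.019 m, Y=-2214232.753 m, Z=1569982.743 m

start: φ=14.338446°, λ=-159.019963°, h=2619.505 m
→ ECEF (a=6378137.000, f=1/298.257223563): X=-5773345.4212, Y=-2213872.0231, Z=1569937.2270
→ Helmert 7p (PV): X=-5773717.0187, Y=-2214232.7528, Z=1569982.7431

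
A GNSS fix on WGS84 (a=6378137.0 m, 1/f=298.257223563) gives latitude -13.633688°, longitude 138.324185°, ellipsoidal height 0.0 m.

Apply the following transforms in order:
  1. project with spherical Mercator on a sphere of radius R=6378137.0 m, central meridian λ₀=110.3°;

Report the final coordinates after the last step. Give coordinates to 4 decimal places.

start: φ=-13.633688°, λ=138.324185°, h=0.000 m
→ merc (R=6378137.0, λ₀=110.3°): E=3119638.0041, N=-1532223.7048

E=3119638.0041 m, N=-1532223.7048 m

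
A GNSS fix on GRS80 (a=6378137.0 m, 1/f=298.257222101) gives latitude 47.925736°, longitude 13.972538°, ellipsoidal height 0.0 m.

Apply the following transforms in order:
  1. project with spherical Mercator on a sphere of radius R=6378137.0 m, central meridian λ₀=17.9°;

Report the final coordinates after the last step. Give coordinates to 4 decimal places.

E=-437203.0699 m, N=6094508.8320 m

start: φ=47.925736°, λ=13.972538°, h=0.000 m
→ merc (R=6378137.0, λ₀=17.9°): E=-437203.0699, N=6094508.8320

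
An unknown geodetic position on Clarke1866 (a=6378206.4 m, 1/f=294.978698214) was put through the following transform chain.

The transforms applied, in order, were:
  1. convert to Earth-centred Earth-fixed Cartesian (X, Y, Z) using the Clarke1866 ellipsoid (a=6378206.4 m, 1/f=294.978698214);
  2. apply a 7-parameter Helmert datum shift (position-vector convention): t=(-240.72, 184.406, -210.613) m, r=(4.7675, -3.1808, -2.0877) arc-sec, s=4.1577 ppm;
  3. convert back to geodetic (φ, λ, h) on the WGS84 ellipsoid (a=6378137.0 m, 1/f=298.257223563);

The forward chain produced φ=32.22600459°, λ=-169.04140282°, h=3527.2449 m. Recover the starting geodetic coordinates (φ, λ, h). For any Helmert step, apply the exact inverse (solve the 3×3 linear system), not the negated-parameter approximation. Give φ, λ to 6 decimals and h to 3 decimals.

start: φ=32.226005°, λ=-169.041403°, h=3527.245 m
→ ECEF (a=6378137.000, f=1/298.257223563): X=-5305181.8458, Y=-1027244.9905, Z=3383539.3773
→ Helmert⁻¹: X=-5304856.4887, Y=-1027400.6052, Z=3383841.4745
→ geod (Bowring, a=6378206.400): φ=32.23163300°, λ=-169.03912700°, h=3441.2750 m

φ=32.231633°, λ=-169.039127°, h=3441.275 m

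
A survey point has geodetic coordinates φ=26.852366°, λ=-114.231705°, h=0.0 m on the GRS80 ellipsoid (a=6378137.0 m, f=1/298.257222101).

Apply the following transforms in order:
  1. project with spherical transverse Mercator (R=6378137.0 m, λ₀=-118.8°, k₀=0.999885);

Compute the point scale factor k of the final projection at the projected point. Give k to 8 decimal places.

1.00241902

start: φ=26.852366°, λ=-114.231705°, h=0.000 m
→ into tm (λ₀=-118.8°): φ=26.85236600°, λ−λ₀=4.56829500°
scale k = 1.00241902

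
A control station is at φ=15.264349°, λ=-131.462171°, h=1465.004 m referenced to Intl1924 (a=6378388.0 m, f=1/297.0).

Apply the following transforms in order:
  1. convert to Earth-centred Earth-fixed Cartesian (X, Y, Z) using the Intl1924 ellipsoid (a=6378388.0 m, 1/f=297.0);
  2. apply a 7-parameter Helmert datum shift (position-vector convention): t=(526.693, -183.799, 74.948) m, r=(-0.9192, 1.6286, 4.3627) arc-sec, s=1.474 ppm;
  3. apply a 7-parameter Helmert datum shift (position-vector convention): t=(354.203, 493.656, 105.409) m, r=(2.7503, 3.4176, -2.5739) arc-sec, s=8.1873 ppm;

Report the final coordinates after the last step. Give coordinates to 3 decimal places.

start: φ=15.264349°, λ=-131.462171°, h=1465.004 m
→ ECEF (a=6378388.000, f=1/297.0): X=-4076186.3880, Y=-4613424.6999, Z=1668741.5810
→ Helmert 7p (PV): X=-4075554.9489, Y=-4613694.0779, Z=1668871.7324
→ Helmert 7p (PV): X=-4075264.0350, Y=-4613209.5905, Z=1668996.8146

X=-4075264.035 m, Y=-4613209.591 m, Z=1668996.815 m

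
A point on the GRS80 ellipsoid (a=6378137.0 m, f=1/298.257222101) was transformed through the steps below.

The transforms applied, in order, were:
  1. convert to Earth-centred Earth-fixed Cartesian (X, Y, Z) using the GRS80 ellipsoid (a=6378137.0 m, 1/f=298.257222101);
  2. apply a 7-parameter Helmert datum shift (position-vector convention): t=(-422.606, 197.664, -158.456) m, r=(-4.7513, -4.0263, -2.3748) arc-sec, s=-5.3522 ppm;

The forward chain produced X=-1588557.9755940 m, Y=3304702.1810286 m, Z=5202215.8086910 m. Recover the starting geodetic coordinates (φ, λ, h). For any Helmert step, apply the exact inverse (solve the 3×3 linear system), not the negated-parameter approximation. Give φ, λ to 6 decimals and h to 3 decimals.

φ=55.008764°, λ=115.668846°, h=691.078 m

start: X=-1588557.9756, Y=3304702.1810, Z=5202215.8087 m
→ Helmert⁻¹: X=-1588080.3609, Y=3304384.0798, Z=5202509.2247
→ geod (Bowring, a=6378137.000): φ=55.00876400°, λ=115.66884600°, h=691.0780 m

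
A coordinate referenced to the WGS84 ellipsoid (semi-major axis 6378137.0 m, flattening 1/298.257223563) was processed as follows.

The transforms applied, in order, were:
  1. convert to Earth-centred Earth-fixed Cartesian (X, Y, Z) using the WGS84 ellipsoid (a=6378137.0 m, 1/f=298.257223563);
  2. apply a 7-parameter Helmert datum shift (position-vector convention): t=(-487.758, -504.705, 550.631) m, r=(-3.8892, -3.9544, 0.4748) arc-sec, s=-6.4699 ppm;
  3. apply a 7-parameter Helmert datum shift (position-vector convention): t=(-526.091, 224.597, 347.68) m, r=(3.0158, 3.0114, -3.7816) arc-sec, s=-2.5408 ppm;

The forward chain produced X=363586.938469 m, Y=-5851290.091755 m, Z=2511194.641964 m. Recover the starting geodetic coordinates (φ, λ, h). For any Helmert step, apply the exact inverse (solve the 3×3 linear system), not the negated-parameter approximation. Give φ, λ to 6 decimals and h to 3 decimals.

start: X=363586.9385, Y=-5851290.0918, Z=2511194.6420 m
→ Helmert⁻¹: X=364184.5751, Y=-5851486.1669, Z=2510944.2132
→ Helmert⁻¹: X=364709.3500, Y=-5851067.4895, Z=2510292.5082
→ geod (Bowring, a=6378137.000): φ=23.32016100°, λ=-86.43324800°, h=2460.5480 m

φ=23.320161°, λ=-86.433248°, h=2460.548 m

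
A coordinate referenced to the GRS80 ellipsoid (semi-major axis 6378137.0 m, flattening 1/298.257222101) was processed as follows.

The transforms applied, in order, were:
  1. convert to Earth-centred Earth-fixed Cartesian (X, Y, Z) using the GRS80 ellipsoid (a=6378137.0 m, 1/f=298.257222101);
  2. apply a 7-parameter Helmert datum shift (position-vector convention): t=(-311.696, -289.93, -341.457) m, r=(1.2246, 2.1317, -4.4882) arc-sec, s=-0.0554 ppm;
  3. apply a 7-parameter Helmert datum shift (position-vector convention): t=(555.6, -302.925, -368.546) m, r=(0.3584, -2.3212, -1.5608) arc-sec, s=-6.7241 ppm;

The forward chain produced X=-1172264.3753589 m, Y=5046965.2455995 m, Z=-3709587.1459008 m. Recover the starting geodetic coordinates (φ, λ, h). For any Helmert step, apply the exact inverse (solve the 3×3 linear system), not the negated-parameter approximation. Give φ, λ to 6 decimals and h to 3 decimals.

start: X=-1172264.3754, Y=5046965.2456, Z=-3709587.1459 m
→ Helmert⁻¹: X=-1172907.7962, Y=5047286.7887, Z=-3709239.1119
→ Helmert⁻¹: X=-1172667.6653, Y=5047529.4617, Z=-3708939.9470
→ geod (Bowring, a=6378137.000): φ=-35.77513800°, λ=103.07922400°, h=1645.4960 m

φ=-35.775138°, λ=103.079224°, h=1645.496 m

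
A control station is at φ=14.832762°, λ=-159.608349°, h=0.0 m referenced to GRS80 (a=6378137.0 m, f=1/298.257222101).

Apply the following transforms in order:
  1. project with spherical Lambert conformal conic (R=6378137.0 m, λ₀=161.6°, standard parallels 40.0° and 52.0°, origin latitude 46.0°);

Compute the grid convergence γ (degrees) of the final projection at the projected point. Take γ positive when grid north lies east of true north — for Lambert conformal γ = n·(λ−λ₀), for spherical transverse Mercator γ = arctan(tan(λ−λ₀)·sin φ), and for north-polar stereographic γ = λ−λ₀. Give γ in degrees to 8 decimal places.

start: φ=14.832762°, λ=-159.608349°, h=0.000 m
→ into lcc (λ₀=161.6°): φ=14.83276200°, λ−λ₀=38.79165100°
convergence γ = 27.95575749°

27.95575749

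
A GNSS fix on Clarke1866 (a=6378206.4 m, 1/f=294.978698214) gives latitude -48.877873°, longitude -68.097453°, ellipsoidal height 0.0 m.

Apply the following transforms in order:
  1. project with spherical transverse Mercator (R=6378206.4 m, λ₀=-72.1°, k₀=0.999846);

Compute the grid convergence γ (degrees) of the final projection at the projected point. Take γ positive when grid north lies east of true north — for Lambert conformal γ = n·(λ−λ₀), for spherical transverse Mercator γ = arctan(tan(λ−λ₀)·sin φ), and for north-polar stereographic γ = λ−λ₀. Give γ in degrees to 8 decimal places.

start: φ=-48.877873°, λ=-68.097453°, h=0.000 m
→ into tm (λ₀=-72.1°): φ=-48.87787300°, λ−λ₀=4.00254700°
convergence γ = -3.01727858°

-3.01727858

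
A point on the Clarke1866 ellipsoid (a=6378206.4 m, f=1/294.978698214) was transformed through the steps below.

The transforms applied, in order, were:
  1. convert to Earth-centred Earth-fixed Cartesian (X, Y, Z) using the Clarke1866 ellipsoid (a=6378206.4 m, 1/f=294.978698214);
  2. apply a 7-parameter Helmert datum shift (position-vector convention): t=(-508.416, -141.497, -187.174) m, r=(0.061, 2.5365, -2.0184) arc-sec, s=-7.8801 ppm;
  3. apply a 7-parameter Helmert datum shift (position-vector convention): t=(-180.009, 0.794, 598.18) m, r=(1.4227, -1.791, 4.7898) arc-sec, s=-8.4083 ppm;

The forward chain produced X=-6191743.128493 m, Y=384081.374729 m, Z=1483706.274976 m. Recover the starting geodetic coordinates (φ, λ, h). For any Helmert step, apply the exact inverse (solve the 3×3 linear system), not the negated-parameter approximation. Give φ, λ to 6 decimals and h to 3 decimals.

φ=13.536457°, λ=176.447865°, h=921.009 m

start: X=-6191743.1285, Y=384081.3747, Z=1483706.2750 m
→ Helmert⁻¹: X=-6191593.3794, Y=384237.8191, Z=1483171.6769
→ Helmert⁻¹: X=-6191155.7515, Y=384322.2003, Z=1483294.2919
→ geod (Bowring, a=6378206.400): φ=13.53645700°, λ=176.44786500°, h=921.0090 m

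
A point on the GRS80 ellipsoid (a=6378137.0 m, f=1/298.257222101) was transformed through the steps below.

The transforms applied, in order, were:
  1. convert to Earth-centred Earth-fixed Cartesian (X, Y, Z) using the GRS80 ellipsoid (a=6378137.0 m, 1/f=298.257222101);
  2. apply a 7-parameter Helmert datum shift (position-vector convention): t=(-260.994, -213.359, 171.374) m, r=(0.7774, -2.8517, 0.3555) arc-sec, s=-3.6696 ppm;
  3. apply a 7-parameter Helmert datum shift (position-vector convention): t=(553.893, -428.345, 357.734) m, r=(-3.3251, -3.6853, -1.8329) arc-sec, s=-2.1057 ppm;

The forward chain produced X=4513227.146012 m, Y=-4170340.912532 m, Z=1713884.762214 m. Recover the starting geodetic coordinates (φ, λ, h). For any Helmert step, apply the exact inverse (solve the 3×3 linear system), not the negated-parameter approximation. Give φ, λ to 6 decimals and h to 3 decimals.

start: X=4513227.1460, Y=-4170340.9125, Z=1713884.7622 m
→ Helmert⁻¹: X=4512750.4225, Y=-4169908.8678, Z=1713382.7866
→ Helmert⁻¹: X=4513044.4763, Y=-4169712.1314, Z=1713171.0201
→ geod (Bowring, a=6378137.000): φ=15.67917400°, λ=-42.73559800°, h=2207.6520 m

φ=15.679174°, λ=-42.735598°, h=2207.652 m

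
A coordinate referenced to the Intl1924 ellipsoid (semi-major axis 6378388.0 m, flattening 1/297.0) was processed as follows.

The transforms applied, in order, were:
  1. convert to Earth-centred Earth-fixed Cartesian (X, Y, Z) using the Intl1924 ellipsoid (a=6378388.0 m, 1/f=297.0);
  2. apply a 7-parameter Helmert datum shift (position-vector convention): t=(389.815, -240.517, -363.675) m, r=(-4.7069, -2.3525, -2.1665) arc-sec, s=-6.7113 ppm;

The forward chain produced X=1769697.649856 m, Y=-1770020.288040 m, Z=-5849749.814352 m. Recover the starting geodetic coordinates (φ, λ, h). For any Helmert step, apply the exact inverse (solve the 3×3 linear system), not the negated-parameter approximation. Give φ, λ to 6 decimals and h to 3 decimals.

start: X=1769697.6499, Y=-1770020.2880, Z=-5849749.8144 m
→ Helmert⁻¹: X=1769271.5819, Y=-1769639.5816, Z=-5849485.9582
→ geod (Bowring, a=6378388.000): φ=-66.97833100°, λ=-45.00595800°, h=2046.1930 m

φ=-66.978331°, λ=-45.005958°, h=2046.193 m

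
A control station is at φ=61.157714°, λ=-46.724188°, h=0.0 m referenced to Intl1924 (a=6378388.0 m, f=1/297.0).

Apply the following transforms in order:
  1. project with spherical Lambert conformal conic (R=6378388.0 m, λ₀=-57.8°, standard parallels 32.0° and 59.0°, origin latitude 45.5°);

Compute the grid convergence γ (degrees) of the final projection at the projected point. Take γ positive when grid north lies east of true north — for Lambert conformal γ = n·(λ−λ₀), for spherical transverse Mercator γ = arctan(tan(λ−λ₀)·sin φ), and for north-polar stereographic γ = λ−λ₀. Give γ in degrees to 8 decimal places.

start: φ=61.157714°, λ=-46.724188°, h=0.000 m
→ into lcc (λ₀=-57.8°): φ=61.15771400°, λ−λ₀=11.07581200°
convergence γ = 7.97573766°

7.97573766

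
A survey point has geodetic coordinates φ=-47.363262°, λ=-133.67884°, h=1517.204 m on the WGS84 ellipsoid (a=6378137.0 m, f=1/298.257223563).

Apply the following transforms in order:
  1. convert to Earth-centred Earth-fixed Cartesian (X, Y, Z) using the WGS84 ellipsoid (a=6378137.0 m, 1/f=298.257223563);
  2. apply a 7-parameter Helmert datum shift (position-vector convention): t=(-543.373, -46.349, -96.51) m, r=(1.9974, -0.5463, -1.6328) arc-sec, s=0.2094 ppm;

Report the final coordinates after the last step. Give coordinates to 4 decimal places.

X=-2990294.0232 m, Y=-3130873.9286 m, Z=-4670465.6446 m

start: φ=-47.363262°, λ=-133.678840°, h=1517.204 m
→ ECEF (a=6378137.000, f=1/298.257223563): X=-2989737.6094, Y=-3130895.8168, Z=-4670329.9196
→ Helmert 7p (PV): X=-2990294.0232, Y=-3130873.9286, Z=-4670465.6446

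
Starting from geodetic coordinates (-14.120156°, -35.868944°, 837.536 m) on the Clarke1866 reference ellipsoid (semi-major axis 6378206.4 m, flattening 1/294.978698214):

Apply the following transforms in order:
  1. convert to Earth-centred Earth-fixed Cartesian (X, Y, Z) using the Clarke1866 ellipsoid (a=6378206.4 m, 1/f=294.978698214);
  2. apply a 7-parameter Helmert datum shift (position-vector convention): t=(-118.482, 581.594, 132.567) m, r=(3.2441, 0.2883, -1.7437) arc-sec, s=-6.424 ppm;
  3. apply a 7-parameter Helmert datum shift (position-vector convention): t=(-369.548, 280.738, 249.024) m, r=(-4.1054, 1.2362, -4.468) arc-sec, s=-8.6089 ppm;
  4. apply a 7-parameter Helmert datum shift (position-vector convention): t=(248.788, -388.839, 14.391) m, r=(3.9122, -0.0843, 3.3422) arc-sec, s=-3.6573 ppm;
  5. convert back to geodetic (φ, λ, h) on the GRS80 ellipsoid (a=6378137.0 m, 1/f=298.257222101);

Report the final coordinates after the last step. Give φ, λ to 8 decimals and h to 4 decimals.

start: φ=-14.120156°, λ=-35.868944°, h=837.536 m
→ ECEF (a=6378206.400, f=1/294.978698214): X=5014143.3599, Y=-3625494.1416, Z=-1545986.5594
→ Helmert 7p (PV): X=5013959.8576, Y=-3624907.3303, Z=-1545908.0902
→ Helmert 7p (PV): X=5013459.3598, Y=-3624734.7635, Z=-1545603.6595
→ Helmert 7p (PV): X=5013749.1767, Y=-3624999.7956, Z=-1545650.3164
→ geod (Bowring, a=6378137.000): φ=-14.11753739°, λ=-35.86737307°, h=220.1207 m

φ=-14.11753739°, λ=-35.86737307°, h=220.1207 m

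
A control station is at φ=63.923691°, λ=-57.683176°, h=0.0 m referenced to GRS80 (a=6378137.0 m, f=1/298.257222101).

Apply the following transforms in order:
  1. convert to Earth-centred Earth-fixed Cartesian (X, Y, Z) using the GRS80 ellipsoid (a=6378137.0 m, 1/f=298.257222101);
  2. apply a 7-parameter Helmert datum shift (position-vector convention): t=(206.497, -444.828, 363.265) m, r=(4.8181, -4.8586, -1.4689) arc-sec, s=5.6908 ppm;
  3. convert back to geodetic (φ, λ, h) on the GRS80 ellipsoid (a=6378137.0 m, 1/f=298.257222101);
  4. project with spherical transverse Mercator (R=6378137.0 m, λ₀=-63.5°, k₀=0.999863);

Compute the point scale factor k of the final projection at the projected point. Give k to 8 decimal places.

1.00085502

start: φ=63.923691°, λ=-57.683176°, h=0.000 m
→ ECEF (a=6378137.000, f=1/298.257222101): X=1502882.6568, Y=-2375780.4735, Z=5705980.7621
→ Helmert 7p (PV): X=1502946.3813, Y=-2376382.8100, Z=5706356.4038
→ geod (Bowring, a=6378137.000): φ=63.92079635°, λ=-57.68864024°, h=576.1500 m
→ into tm (λ₀=-63.5°): φ=63.92079635°, λ−λ₀=5.81135976°
scale k = 1.00085502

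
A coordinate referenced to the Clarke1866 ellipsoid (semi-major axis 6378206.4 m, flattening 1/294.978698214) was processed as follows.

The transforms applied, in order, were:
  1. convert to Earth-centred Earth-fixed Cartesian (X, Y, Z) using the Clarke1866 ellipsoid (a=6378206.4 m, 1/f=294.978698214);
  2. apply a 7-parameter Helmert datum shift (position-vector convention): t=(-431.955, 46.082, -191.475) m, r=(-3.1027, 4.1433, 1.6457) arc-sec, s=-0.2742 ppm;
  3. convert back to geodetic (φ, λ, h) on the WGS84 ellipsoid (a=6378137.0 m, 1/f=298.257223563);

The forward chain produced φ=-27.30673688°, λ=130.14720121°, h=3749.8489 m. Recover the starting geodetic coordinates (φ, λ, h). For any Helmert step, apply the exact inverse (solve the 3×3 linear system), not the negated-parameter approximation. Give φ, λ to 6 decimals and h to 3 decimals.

start: φ=-27.306737°, λ=130.147201°, h=3749.849 m
→ ECEF (a=6378137.000, f=1/298.257223563): X=-3658787.5372, Y=4337692.0876, Z=-2910178.1550
→ Helmert⁻¹: X=-3658263.5226, Y=4337720.1558, Z=-2909995.7132
→ geod (Bowring, a=6378206.400): φ=-27.30833000°, λ=130.14297400°, h=3365.5600 m

φ=-27.308330°, λ=130.142974°, h=3365.560 m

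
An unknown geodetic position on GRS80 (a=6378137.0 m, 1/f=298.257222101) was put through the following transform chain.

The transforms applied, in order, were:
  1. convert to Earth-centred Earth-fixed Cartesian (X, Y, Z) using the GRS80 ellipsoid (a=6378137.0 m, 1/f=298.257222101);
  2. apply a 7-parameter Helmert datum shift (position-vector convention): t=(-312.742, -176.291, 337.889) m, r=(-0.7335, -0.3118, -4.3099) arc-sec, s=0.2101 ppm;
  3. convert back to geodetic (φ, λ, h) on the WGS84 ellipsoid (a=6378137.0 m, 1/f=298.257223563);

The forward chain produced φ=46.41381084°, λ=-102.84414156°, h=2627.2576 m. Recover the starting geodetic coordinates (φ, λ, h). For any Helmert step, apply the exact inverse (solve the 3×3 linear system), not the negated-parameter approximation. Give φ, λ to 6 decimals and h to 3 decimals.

start: φ=46.413811°, λ=-102.844142°, h=2627.258 m
→ ECEF (a=6378137.000, f=1/298.257223563): X=-979658.9308, Y=-4296660.1805, Z=4598983.2034
→ Helmert⁻¹: X=-979249.2558, Y=-4296519.8015, Z=4598630.5497
→ geod (Bowring, a=6378137.000): φ=46.41310900°, λ=-102.83935400°, h=2214.6780 m

φ=46.413109°, λ=-102.839354°, h=2214.678 m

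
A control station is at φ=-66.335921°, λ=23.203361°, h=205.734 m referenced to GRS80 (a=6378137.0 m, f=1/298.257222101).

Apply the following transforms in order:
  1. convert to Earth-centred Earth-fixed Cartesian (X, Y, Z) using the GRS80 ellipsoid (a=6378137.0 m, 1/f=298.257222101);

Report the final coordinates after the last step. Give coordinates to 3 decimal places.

X=2359652.837 m, Y=1011512.348 m, Z=-5819271.339 m

start: φ=-66.335921°, λ=23.203361°, h=205.734 m
→ ECEF (a=6378137.000, f=1/298.257222101): X=2359652.8374, Y=1011512.3478, Z=-5819271.3391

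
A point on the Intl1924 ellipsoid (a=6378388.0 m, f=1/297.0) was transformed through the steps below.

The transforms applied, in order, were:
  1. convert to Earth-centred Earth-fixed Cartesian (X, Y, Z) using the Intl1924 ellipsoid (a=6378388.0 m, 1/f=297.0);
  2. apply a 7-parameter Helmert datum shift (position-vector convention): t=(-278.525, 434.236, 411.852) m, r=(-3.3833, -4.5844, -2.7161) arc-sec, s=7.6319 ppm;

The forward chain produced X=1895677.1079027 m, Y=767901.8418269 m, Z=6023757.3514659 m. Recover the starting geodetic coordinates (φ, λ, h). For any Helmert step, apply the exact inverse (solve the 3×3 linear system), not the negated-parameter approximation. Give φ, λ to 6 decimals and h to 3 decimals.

φ=71.360117°, λ=22.034489°, h=1988.044 m

start: X=1895677.1079, Y=767901.8418, Z=6023757.3515 m
→ Helmert⁻¹: X=1896064.9303, Y=767387.9182, Z=6023269.9759
→ geod (Bowring, a=6378388.000): φ=71.36011700°, λ=22.03448900°, h=1988.0440 m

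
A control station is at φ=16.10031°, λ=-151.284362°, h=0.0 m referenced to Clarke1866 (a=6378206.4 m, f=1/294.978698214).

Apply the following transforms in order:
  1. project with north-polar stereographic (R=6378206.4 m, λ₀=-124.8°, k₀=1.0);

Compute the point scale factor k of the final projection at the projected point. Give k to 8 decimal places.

start: φ=16.100310°, λ=-151.284362°, h=0.000 m
→ into stereo (λ₀=-124.8°): φ=16.10031000°, λ−λ₀=-26.48436200°
scale k = 1.56577853

1.56577853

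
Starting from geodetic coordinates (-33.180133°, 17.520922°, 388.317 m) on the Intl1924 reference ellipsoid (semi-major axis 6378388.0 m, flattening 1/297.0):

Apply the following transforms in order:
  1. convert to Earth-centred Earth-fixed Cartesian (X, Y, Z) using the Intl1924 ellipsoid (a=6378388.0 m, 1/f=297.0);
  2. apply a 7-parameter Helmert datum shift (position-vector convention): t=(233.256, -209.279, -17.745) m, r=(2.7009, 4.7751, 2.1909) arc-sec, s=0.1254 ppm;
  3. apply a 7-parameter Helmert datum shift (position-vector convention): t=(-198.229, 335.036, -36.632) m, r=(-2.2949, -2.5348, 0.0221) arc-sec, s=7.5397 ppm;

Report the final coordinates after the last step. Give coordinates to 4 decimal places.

start: φ=-33.180133°, λ=17.520922°, h=388.317 m
→ ECEF (a=6378388.000, f=1/297.0): X=5096196.1430, Y=1608870.6230, Z=-3470961.3174
→ Helmert 7p (PV): X=5096332.5951, Y=1608761.1264, Z=-3471076.4092
→ Helmert 7p (PV): X=5096215.2751, Y=1609070.2185, Z=-3471094.4817

X=5096215.2751 m, Y=1609070.2185 m, Z=-3471094.4817 m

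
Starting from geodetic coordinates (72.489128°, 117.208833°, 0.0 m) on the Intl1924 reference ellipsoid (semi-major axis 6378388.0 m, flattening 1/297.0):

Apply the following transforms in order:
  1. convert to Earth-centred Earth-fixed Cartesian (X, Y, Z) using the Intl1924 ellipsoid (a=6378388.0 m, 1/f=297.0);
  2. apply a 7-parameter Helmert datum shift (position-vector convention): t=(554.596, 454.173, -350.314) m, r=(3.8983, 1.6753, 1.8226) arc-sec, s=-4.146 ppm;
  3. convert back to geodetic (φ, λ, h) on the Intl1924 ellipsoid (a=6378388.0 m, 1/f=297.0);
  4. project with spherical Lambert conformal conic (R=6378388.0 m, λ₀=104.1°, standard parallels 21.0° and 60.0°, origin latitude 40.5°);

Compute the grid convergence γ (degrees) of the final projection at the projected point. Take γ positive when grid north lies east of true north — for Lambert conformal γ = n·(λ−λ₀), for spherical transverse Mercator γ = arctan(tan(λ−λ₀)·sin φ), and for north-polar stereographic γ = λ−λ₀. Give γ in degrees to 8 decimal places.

start: φ=72.489128°, λ=117.208833°, h=0.000 m
→ ECEF (a=6378388.000, f=1/297.0): X=-880207.8651, Y=1712050.0072, Z=6060475.3769
→ Helmert 7p (PV): X=-879615.5242, Y=1712374.7650, Z=6060139.4420
→ geod (Bowring, a=6378388.000): φ=72.48806752°, λ=117.18873463°, h=-314.9201 m
→ into lcc (λ₀=104.1°): φ=72.48806752°, λ−λ₀=13.08873463°
convergence γ = 8.67656598°

8.67656598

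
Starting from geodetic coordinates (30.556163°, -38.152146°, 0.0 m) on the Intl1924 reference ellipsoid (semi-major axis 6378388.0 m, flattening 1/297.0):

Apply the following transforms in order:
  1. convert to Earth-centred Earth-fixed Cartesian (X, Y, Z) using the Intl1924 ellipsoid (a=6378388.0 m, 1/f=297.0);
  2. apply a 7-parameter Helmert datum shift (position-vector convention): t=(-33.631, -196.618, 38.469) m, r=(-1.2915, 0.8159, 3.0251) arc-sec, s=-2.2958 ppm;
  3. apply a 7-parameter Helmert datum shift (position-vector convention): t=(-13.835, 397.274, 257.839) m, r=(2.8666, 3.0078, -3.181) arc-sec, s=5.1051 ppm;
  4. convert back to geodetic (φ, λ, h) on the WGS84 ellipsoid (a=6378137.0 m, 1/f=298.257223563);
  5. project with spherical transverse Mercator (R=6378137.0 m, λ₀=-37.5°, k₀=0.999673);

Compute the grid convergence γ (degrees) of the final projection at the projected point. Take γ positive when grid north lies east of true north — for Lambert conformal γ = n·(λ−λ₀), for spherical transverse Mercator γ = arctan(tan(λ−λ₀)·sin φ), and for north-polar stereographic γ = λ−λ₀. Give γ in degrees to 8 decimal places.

-0.33081043

start: φ=30.556163°, λ=-38.152146°, h=0.000 m
→ ECEF (a=6378388.000, f=1/297.0): X=4323013.1854, Y=-3396033.2755, Z=3223664.6155
→ Helmert 7p (PV): X=4323032.1875, Y=-3396138.5108, Z=3223699.8473
→ Helmert 7p (PV): X=4323035.0557, Y=-3395870.0463, Z=3223863.9052
→ geod (Bowring, a=6378137.000): φ=30.55737404°, λ=-38.15066737°, h=256.7404 m
→ into tm (λ₀=-37.5°): φ=30.55737404°, λ−λ₀=-0.65066737°
convergence γ = -0.33081043°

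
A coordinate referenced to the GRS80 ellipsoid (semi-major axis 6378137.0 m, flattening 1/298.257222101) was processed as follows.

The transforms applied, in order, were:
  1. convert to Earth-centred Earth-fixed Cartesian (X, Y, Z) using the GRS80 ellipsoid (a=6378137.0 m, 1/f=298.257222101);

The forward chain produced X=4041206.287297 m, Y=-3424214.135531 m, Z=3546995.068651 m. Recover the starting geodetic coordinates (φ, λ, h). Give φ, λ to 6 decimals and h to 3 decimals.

φ=33.986014°, λ=-40.275432°, h=3282.248 m

start: X=4041206.2873, Y=-3424214.1355, Z=3546995.0687 m
→ geod (Bowring, a=6378137.000): φ=33.98601400°, λ=-40.27543200°, h=3282.2480 m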